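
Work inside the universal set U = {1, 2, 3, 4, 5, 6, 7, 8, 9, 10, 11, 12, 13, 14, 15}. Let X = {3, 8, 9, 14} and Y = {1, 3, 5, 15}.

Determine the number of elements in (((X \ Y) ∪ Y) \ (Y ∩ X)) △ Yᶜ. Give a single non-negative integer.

11

X \ Y = {8, 9, 14}
(X \ Y) ∪ Y = {1, 3, 5, 8, 9, 14, 15}
Y ∩ X = {3}
((X \ Y) ∪ Y) \ (Y ∩ X) = {1, 5, 8, 9, 14, 15}
Yᶜ = {2, 4, 6, 7, 8, 9, 10, 11, 12, 13, 14}
(((X \ Y) ∪ Y) \ (Y ∩ X)) △ Yᶜ = {1, 2, 4, 5, 6, 7, 10, 11, 12, 13, 15}
|(((X \ Y) ∪ Y) \ (Y ∩ X)) △ Yᶜ| = 11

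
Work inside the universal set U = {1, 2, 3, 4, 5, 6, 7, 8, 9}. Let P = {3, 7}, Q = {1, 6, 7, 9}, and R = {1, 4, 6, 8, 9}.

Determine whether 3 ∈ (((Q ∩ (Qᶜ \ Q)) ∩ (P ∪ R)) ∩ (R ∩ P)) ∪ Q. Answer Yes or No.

No

3 ∉ Q, so 3 ∈ Qᶜ
3 ∈ Qᶜ and 3 ∉ Q, so 3 ∈ Qᶜ \ Q
3 ∉ Q and 3 ∈ (Qᶜ \ Q), so 3 ∉ Q ∩ (Qᶜ \ Q)
3 ∈ P and 3 ∉ R, so 3 ∈ P ∪ R
3 ∉ (Q ∩ (Qᶜ \ Q)) and 3 ∈ (P ∪ R), so 3 ∉ (Q ∩ (Qᶜ \ Q)) ∩ (P ∪ R)
3 ∉ R and 3 ∈ P, so 3 ∉ R ∩ P
3 ∉ ((Q ∩ (Qᶜ \ Q)) ∩ (P ∪ R)) and 3 ∉ (R ∩ P), so 3 ∉ ((Q ∩ (Qᶜ \ Q)) ∩ (P ∪ R)) ∩ (R ∩ P)
3 ∉ (((Q ∩ (Qᶜ \ Q)) ∩ (P ∪ R)) ∩ (R ∩ P)) and 3 ∉ Q, so 3 ∉ (((Q ∩ (Qᶜ \ Q)) ∩ (P ∪ R)) ∩ (R ∩ P)) ∪ Q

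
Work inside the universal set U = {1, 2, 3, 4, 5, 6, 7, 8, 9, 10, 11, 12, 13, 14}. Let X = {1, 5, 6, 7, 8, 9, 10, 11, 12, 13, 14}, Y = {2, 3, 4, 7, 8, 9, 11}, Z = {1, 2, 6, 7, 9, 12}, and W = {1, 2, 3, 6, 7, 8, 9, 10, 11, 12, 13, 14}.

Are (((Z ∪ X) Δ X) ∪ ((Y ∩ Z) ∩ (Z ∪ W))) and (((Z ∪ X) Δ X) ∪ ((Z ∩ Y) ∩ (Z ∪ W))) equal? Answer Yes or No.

Yes

Z ∪ X = {1, 2, 5, 6, 7, 8, 9, 10, 11, 12, 13, 14}
(Z ∪ X) Δ X = {2}
Y ∩ Z = {2, 7, 9}
Z ∪ W = {1, 2, 3, 6, 7, 8, 9, 10, 11, 12, 13, 14}
(Y ∩ Z) ∩ (Z ∪ W) = {2, 7, 9}
((Z ∪ X) Δ X) ∪ ((Y ∩ Z) ∩ (Z ∪ W)) = {2, 7, 9}
Z ∩ Y = {2, 7, 9}
(Z ∩ Y) ∩ (Z ∪ W) = {2, 7, 9}
((Z ∪ X) Δ X) ∪ ((Z ∩ Y) ∩ (Z ∪ W)) = {2, 7, 9}
Both equal {2, 7, 9}, so ((Z ∪ X) Δ X) ∪ ((Y ∩ Z) ∩ (Z ∪ W)) = ((Z ∪ X) Δ X) ∪ ((Z ∩ Y) ∩ (Z ∪ W)).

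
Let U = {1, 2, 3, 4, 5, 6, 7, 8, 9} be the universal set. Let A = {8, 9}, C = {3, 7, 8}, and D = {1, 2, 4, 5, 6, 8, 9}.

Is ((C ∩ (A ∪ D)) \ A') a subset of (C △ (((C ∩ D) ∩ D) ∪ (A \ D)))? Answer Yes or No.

No

A ∪ D = {1, 2, 4, 5, 6, 8, 9}
C ∩ (A ∪ D) = {8}
A' = {1, 2, 3, 4, 5, 6, 7}
(C ∩ (A ∪ D)) \ A' = {8}
C ∩ D = {8}
(C ∩ D) ∩ D = {8}
A \ D = {}
((C ∩ D) ∩ D) ∪ (A \ D) = {8}
C △ (((C ∩ D) ∩ D) ∪ (A \ D)) = {3, 7}
8 ∈ (C ∩ (A ∪ D)) \ A' but 8 ∉ C △ (((C ∩ D) ∩ D) ∪ (A \ D)), so the inclusion fails.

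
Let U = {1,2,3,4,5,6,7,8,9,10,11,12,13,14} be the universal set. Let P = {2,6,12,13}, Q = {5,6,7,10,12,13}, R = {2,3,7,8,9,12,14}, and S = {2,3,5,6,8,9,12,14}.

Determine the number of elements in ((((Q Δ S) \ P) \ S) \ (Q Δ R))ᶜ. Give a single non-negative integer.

Q Δ S = {2,3,7,8,9,10,13,14}
(Q Δ S) \ P = {3,7,8,9,10,14}
((Q Δ S) \ P) \ S = {7,10}
Q Δ R = {2,3,5,6,8,9,10,13,14}
(((Q Δ S) \ P) \ S) \ (Q Δ R) = {7}
((((Q Δ S) \ P) \ S) \ (Q Δ R))ᶜ = {1,2,3,4,5,6,8,9,10,11,12,13,14}
|((((Q Δ S) \ P) \ S) \ (Q Δ R))ᶜ| = 13

13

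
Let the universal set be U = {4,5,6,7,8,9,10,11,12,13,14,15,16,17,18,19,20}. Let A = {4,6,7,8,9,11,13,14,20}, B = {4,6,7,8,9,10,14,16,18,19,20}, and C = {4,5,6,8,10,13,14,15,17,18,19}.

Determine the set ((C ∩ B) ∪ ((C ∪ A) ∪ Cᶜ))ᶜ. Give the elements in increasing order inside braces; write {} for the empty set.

{}

C ∩ B = {4,6,8,10,14,18,19}
C ∪ A = {4,5,6,7,8,9,10,11,13,14,15,17,18,19,20}
Cᶜ = {7,9,11,12,16,20}
(C ∪ A) ∪ Cᶜ = {4,5,6,7,8,9,10,11,12,13,14,15,16,17,18,19,20}
(C ∩ B) ∪ ((C ∪ A) ∪ Cᶜ) = {4,5,6,7,8,9,10,11,12,13,14,15,16,17,18,19,20}
((C ∩ B) ∪ ((C ∪ A) ∪ Cᶜ))ᶜ = {}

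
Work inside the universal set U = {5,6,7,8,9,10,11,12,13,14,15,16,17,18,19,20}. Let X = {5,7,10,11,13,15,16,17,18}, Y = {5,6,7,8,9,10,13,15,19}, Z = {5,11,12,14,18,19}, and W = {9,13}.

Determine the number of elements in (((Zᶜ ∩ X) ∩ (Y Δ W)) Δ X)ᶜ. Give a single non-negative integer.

10

Zᶜ = {6,7,8,9,10,13,15,16,17,20}
Zᶜ ∩ X = {7,10,13,15,16,17}
Y Δ W = {5,6,7,8,10,15,19}
(Zᶜ ∩ X) ∩ (Y Δ W) = {7,10,15}
((Zᶜ ∩ X) ∩ (Y Δ W)) Δ X = {5,11,13,16,17,18}
(((Zᶜ ∩ X) ∩ (Y Δ W)) Δ X)ᶜ = {6,7,8,9,10,12,14,15,19,20}
|(((Zᶜ ∩ X) ∩ (Y Δ W)) Δ X)ᶜ| = 10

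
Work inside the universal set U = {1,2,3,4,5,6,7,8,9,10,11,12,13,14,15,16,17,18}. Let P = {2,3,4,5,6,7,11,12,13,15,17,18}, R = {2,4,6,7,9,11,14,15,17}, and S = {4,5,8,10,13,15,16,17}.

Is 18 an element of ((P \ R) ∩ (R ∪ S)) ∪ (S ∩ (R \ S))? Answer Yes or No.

18 ∈ P and 18 ∉ R, so 18 ∈ P \ R
18 ∉ R and 18 ∉ S, so 18 ∉ R ∪ S
18 ∈ (P \ R) and 18 ∉ (R ∪ S), so 18 ∉ (P \ R) ∩ (R ∪ S)
18 ∉ R and 18 ∉ S, so 18 ∉ R \ S
18 ∉ S and 18 ∉ (R \ S), so 18 ∉ S ∩ (R \ S)
18 ∉ ((P \ R) ∩ (R ∪ S)) and 18 ∉ (S ∩ (R \ S)), so 18 ∉ ((P \ R) ∩ (R ∪ S)) ∪ (S ∩ (R \ S))

No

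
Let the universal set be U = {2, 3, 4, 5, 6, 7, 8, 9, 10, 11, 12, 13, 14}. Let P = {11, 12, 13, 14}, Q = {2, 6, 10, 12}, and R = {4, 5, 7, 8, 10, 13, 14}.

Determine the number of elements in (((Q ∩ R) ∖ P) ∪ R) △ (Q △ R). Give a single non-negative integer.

Q ∩ R = {10}
(Q ∩ R) ∖ P = {10}
((Q ∩ R) ∖ P) ∪ R = {4, 5, 7, 8, 10, 13, 14}
Q △ R = {2, 4, 5, 6, 7, 8, 12, 13, 14}
(((Q ∩ R) ∖ P) ∪ R) △ (Q △ R) = {2, 6, 10, 12}
|(((Q ∩ R) ∖ P) ∪ R) △ (Q △ R)| = 4

4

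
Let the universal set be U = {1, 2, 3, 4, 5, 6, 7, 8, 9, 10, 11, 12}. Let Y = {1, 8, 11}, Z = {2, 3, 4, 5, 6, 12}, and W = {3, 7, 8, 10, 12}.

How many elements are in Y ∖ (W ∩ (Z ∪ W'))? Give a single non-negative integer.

W' = {1, 2, 4, 5, 6, 9, 11}
Z ∪ W' = {1, 2, 3, 4, 5, 6, 9, 11, 12}
W ∩ (Z ∪ W') = {3, 12}
Y ∖ (W ∩ (Z ∪ W')) = {1, 8, 11}
|Y ∖ (W ∩ (Z ∪ W'))| = 3

3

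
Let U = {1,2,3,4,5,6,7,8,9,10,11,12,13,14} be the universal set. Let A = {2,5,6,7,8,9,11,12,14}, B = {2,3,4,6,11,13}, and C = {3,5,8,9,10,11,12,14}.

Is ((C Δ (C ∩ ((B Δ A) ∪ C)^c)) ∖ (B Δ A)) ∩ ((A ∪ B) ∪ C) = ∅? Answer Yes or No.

No

B Δ A = {3,4,5,7,8,9,12,13,14}
(B Δ A) ∪ C = {3,4,5,7,8,9,10,11,12,13,14}
((B Δ A) ∪ C)^c = {1,2,6}
C ∩ ((B Δ A) ∪ C)^c = {}
C Δ (C ∩ ((B Δ A) ∪ C)^c) = {3,5,8,9,10,11,12,14}
(C Δ (C ∩ ((B Δ A) ∪ C)^c)) ∖ (B Δ A) = {10,11}
A ∪ B = {2,3,4,5,6,7,8,9,11,12,13,14}
(A ∪ B) ∪ C = {2,3,4,5,6,7,8,9,10,11,12,13,14}
10 lies in both, so they are not disjoint.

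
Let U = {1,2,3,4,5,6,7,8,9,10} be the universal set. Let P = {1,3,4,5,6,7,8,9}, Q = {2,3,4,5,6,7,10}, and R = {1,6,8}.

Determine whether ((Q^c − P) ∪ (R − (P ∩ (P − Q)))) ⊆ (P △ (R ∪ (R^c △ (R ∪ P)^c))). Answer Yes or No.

Q^c = {1,8,9}
Q^c − P = {}
P − Q = {1,8,9}
P ∩ (P − Q) = {1,8,9}
R − (P ∩ (P − Q)) = {6}
(Q^c − P) ∪ (R − (P ∩ (P − Q))) = {6}
R^c = {2,3,4,5,7,9,10}
R ∪ P = {1,3,4,5,6,7,8,9}
(R ∪ P)^c = {2,10}
R^c △ (R ∪ P)^c = {3,4,5,7,9}
R ∪ (R^c △ (R ∪ P)^c) = {1,3,4,5,6,7,8,9}
P △ (R ∪ (R^c △ (R ∪ P)^c)) = {}
6 ∈ (Q^c − P) ∪ (R − (P ∩ (P − Q))) but 6 ∉ P △ (R ∪ (R^c △ (R ∪ P)^c)), so the inclusion fails.

No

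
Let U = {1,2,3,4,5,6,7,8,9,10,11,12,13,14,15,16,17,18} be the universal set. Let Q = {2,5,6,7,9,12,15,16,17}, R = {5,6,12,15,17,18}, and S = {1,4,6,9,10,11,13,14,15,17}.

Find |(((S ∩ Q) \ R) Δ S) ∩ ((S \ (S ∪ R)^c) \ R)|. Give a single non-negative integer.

S ∩ Q = {6,9,15,17}
(S ∩ Q) \ R = {9}
((S ∩ Q) \ R) Δ S = {1,4,6,10,11,13,14,15,17}
S ∪ R = {1,4,5,6,9,10,11,12,13,14,15,17,18}
(S ∪ R)^c = {2,3,7,8,16}
S \ (S ∪ R)^c = {1,4,6,9,10,11,13,14,15,17}
(S \ (S ∪ R)^c) \ R = {1,4,9,10,11,13,14}
(((S ∩ Q) \ R) Δ S) ∩ ((S \ (S ∪ R)^c) \ R) = {1,4,10,11,13,14}
|(((S ∩ Q) \ R) Δ S) ∩ ((S \ (S ∪ R)^c) \ R)| = 6

6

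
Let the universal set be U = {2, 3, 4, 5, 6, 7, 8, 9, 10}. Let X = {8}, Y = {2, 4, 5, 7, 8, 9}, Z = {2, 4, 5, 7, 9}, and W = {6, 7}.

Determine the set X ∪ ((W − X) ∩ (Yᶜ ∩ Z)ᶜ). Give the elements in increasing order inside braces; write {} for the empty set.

W − X = {6, 7}
Yᶜ = {3, 6, 10}
Yᶜ ∩ Z = {}
(Yᶜ ∩ Z)ᶜ = {2, 3, 4, 5, 6, 7, 8, 9, 10}
(W − X) ∩ (Yᶜ ∩ Z)ᶜ = {6, 7}
X ∪ ((W − X) ∩ (Yᶜ ∩ Z)ᶜ) = {6, 7, 8}

{6, 7, 8}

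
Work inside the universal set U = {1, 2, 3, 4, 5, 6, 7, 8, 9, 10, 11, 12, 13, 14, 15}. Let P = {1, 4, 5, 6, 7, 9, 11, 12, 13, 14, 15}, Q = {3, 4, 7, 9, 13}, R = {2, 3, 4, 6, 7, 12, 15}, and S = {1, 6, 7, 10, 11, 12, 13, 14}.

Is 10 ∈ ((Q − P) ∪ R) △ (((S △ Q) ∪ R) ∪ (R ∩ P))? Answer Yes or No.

10 ∉ Q and 10 ∉ P, so 10 ∉ Q − P
10 ∉ (Q − P) and 10 ∉ R, so 10 ∉ (Q − P) ∪ R
10 ∈ S and 10 ∉ Q, so 10 ∈ S △ Q
10 ∈ (S △ Q) and 10 ∉ R, so 10 ∈ (S △ Q) ∪ R
10 ∉ R and 10 ∉ P, so 10 ∉ R ∩ P
10 ∈ ((S △ Q) ∪ R) and 10 ∉ (R ∩ P), so 10 ∈ ((S △ Q) ∪ R) ∪ (R ∩ P)
10 ∉ ((Q − P) ∪ R) and 10 ∈ (((S △ Q) ∪ R) ∪ (R ∩ P)), so 10 ∈ ((Q − P) ∪ R) △ (((S △ Q) ∪ R) ∪ (R ∩ P))

Yes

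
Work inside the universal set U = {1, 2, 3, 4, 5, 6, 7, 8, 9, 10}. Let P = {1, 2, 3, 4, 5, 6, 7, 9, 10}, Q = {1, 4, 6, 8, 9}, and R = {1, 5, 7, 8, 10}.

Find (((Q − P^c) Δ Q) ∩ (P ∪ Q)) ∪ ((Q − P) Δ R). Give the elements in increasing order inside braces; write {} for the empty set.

P^c = {8}
Q − P^c = {1, 4, 6, 9}
(Q − P^c) Δ Q = {8}
P ∪ Q = {1, 2, 3, 4, 5, 6, 7, 8, 9, 10}
((Q − P^c) Δ Q) ∩ (P ∪ Q) = {8}
Q − P = {8}
(Q − P) Δ R = {1, 5, 7, 10}
(((Q − P^c) Δ Q) ∩ (P ∪ Q)) ∪ ((Q − P) Δ R) = {1, 5, 7, 8, 10}

{1, 5, 7, 8, 10}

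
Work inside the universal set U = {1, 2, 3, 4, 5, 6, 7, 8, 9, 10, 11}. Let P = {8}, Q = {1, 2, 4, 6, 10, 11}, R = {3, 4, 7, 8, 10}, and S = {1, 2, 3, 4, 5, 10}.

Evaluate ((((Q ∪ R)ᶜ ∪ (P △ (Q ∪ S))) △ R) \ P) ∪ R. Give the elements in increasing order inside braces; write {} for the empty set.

Q ∪ R = {1, 2, 3, 4, 6, 7, 8, 10, 11}
(Q ∪ R)ᶜ = {5, 9}
Q ∪ S = {1, 2, 3, 4, 5, 6, 10, 11}
P △ (Q ∪ S) = {1, 2, 3, 4, 5, 6, 8, 10, 11}
(Q ∪ R)ᶜ ∪ (P △ (Q ∪ S)) = {1, 2, 3, 4, 5, 6, 8, 9, 10, 11}
((Q ∪ R)ᶜ ∪ (P △ (Q ∪ S))) △ R = {1, 2, 5, 6, 7, 9, 11}
(((Q ∪ R)ᶜ ∪ (P △ (Q ∪ S))) △ R) \ P = {1, 2, 5, 6, 7, 9, 11}
((((Q ∪ R)ᶜ ∪ (P △ (Q ∪ S))) △ R) \ P) ∪ R = {1, 2, 3, 4, 5, 6, 7, 8, 9, 10, 11}

{1, 2, 3, 4, 5, 6, 7, 8, 9, 10, 11}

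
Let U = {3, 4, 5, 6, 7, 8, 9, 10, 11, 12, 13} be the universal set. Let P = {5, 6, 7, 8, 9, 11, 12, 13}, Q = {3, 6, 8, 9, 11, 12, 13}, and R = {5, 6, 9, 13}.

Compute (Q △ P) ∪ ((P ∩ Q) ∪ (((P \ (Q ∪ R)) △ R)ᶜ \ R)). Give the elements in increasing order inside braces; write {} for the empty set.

Q △ P = {3, 5, 7}
P ∩ Q = {6, 8, 9, 11, 12, 13}
Q ∪ R = {3, 5, 6, 8, 9, 11, 12, 13}
P \ (Q ∪ R) = {7}
(P \ (Q ∪ R)) △ R = {5, 6, 7, 9, 13}
((P \ (Q ∪ R)) △ R)ᶜ = {3, 4, 8, 10, 11, 12}
((P \ (Q ∪ R)) △ R)ᶜ \ R = {3, 4, 8, 10, 11, 12}
(P ∩ Q) ∪ (((P \ (Q ∪ R)) △ R)ᶜ \ R) = {3, 4, 6, 8, 9, 10, 11, 12, 13}
(Q △ P) ∪ ((P ∩ Q) ∪ (((P \ (Q ∪ R)) △ R)ᶜ \ R)) = {3, 4, 5, 6, 7, 8, 9, 10, 11, 12, 13}

{3, 4, 5, 6, 7, 8, 9, 10, 11, 12, 13}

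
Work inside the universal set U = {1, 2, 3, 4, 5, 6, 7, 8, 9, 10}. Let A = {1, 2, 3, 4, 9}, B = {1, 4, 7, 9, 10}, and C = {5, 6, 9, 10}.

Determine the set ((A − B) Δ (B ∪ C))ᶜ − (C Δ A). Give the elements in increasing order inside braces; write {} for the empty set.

A − B = {2, 3}
B ∪ C = {1, 4, 5, 6, 7, 9, 10}
(A − B) Δ (B ∪ C) = {1, 2, 3, 4, 5, 6, 7, 9, 10}
((A − B) Δ (B ∪ C))ᶜ = {8}
C Δ A = {1, 2, 3, 4, 5, 6, 10}
((A − B) Δ (B ∪ C))ᶜ − (C Δ A) = {8}

{8}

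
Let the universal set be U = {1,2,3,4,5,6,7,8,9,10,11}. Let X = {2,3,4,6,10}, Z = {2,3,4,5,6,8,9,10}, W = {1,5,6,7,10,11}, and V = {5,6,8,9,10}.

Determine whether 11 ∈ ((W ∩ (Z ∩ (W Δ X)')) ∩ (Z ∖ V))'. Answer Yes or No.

Yes

11 ∈ W and 11 ∉ X, so 11 ∈ W Δ X
11 ∉ (W Δ X)' since 11 ∈ (W Δ X)
11 ∉ Z and 11 ∉ (W Δ X)', so 11 ∉ Z ∩ (W Δ X)'
11 ∈ W and 11 ∉ (Z ∩ (W Δ X)'), so 11 ∉ W ∩ (Z ∩ (W Δ X)')
11 ∉ Z and 11 ∉ V, so 11 ∉ Z ∖ V
11 ∉ (W ∩ (Z ∩ (W Δ X)')) and 11 ∉ (Z ∖ V), so 11 ∉ (W ∩ (Z ∩ (W Δ X)')) ∩ (Z ∖ V)
11 ∈ ((W ∩ (Z ∩ (W Δ X)')) ∩ (Z ∖ V))' since 11 ∉ ((W ∩ (Z ∩ (W Δ X)')) ∩ (Z ∖ V))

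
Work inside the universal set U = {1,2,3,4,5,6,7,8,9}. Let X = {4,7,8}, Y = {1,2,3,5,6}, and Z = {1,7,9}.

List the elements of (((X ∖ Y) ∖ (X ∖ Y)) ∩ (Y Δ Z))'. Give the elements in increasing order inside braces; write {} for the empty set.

X ∖ Y = {4,7,8}
(X ∖ Y) ∖ (X ∖ Y) = {}
Y Δ Z = {2,3,5,6,7,9}
((X ∖ Y) ∖ (X ∖ Y)) ∩ (Y Δ Z) = {}
(((X ∖ Y) ∖ (X ∖ Y)) ∩ (Y Δ Z))' = {1,2,3,4,5,6,7,8,9}

{1,2,3,4,5,6,7,8,9}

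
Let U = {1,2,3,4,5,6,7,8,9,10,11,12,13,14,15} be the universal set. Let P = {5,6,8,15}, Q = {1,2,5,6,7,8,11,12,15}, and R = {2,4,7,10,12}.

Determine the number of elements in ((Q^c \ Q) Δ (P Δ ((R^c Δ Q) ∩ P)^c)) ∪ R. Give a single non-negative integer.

Q^c = {3,4,9,10,13,14}
Q^c \ Q = {3,4,9,10,13,14}
R^c = {1,3,5,6,8,9,11,13,14,15}
R^c Δ Q = {2,3,7,9,12,13,14}
(R^c Δ Q) ∩ P = {}
((R^c Δ Q) ∩ P)^c = {1,2,3,4,5,6,7,8,9,10,11,12,13,14,15}
P Δ ((R^c Δ Q) ∩ P)^c = {1,2,3,4,7,9,10,11,12,13,14}
(Q^c \ Q) Δ (P Δ ((R^c Δ Q) ∩ P)^c) = {1,2,7,11,12}
((Q^c \ Q) Δ (P Δ ((R^c Δ Q) ∩ P)^c)) ∪ R = {1,2,4,7,10,11,12}
|((Q^c \ Q) Δ (P Δ ((R^c Δ Q) ∩ P)^c)) ∪ R| = 7

7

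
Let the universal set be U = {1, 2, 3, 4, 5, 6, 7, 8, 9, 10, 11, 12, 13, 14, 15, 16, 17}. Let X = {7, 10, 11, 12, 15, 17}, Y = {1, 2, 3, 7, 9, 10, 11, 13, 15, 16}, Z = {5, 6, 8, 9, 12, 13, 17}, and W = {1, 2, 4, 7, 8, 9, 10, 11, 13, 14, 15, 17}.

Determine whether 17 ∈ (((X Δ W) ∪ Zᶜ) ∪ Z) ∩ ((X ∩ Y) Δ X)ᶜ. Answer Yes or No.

No

17 ∈ X and 17 ∈ W, so 17 ∉ X Δ W
17 ∈ Z, so 17 ∉ Zᶜ
17 ∉ (X Δ W) and 17 ∉ Zᶜ, so 17 ∉ (X Δ W) ∪ Zᶜ
17 ∉ ((X Δ W) ∪ Zᶜ) and 17 ∈ Z, so 17 ∈ ((X Δ W) ∪ Zᶜ) ∪ Z
17 ∈ X and 17 ∉ Y, so 17 ∉ X ∩ Y
17 ∉ (X ∩ Y) and 17 ∈ X, so 17 ∈ (X ∩ Y) Δ X
17 ∉ ((X ∩ Y) Δ X)ᶜ since 17 ∈ ((X ∩ Y) Δ X)
17 ∈ (((X Δ W) ∪ Zᶜ) ∪ Z) and 17 ∉ ((X ∩ Y) Δ X)ᶜ, so 17 ∉ (((X Δ W) ∪ Zᶜ) ∪ Z) ∩ ((X ∩ Y) Δ X)ᶜ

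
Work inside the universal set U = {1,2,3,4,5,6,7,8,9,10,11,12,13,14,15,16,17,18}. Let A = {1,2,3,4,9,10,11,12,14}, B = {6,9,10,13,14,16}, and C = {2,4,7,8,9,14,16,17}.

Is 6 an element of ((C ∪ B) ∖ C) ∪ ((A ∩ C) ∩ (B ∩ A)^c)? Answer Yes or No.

6 ∉ C and 6 ∈ B, so 6 ∈ C ∪ B
6 ∈ (C ∪ B) and 6 ∉ C, so 6 ∈ (C ∪ B) ∖ C
6 ∉ A and 6 ∉ C, so 6 ∉ A ∩ C
6 ∈ B and 6 ∉ A, so 6 ∉ B ∩ A
6 ∈ (B ∩ A)^c since 6 ∉ (B ∩ A)
6 ∉ (A ∩ C) and 6 ∈ (B ∩ A)^c, so 6 ∉ (A ∩ C) ∩ (B ∩ A)^c
6 ∈ ((C ∪ B) ∖ C) and 6 ∉ ((A ∩ C) ∩ (B ∩ A)^c), so 6 ∈ ((C ∪ B) ∖ C) ∪ ((A ∩ C) ∩ (B ∩ A)^c)

Yes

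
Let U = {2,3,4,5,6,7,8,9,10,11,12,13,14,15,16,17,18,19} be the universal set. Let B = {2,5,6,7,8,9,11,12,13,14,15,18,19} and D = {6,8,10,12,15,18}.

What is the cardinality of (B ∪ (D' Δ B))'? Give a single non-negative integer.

1

D' = {2,3,4,5,7,9,11,13,14,16,17,19}
D' Δ B = {3,4,6,8,12,15,16,17,18}
B ∪ (D' Δ B) = {2,3,4,5,6,7,8,9,11,12,13,14,15,16,17,18,19}
(B ∪ (D' Δ B))' = {10}
|(B ∪ (D' Δ B))'| = 1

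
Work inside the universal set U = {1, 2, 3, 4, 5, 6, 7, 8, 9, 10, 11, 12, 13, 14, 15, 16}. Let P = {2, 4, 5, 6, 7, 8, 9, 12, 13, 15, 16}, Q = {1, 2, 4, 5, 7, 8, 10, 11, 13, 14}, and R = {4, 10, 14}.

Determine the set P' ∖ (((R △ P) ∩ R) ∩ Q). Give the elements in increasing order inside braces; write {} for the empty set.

P' = {1, 3, 10, 11, 14}
R △ P = {2, 5, 6, 7, 8, 9, 10, 12, 13, 14, 15, 16}
(R △ P) ∩ R = {10, 14}
((R △ P) ∩ R) ∩ Q = {10, 14}
P' ∖ (((R △ P) ∩ R) ∩ Q) = {1, 3, 11}

{1, 3, 11}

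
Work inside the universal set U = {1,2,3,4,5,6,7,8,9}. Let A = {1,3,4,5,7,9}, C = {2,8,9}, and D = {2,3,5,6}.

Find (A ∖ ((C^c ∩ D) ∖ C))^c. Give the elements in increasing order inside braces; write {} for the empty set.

C^c = {1,3,4,5,6,7}
C^c ∩ D = {3,5,6}
(C^c ∩ D) ∖ C = {3,5,6}
A ∖ ((C^c ∩ D) ∖ C) = {1,4,7,9}
(A ∖ ((C^c ∩ D) ∖ C))^c = {2,3,5,6,8}

{2,3,5,6,8}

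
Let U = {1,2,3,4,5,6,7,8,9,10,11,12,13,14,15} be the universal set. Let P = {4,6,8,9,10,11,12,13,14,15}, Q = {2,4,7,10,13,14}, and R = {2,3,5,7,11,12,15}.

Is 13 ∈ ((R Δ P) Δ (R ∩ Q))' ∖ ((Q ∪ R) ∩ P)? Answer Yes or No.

No

13 ∉ R and 13 ∈ P, so 13 ∈ R Δ P
13 ∉ R and 13 ∈ Q, so 13 ∉ R ∩ Q
13 ∈ (R Δ P) and 13 ∉ (R ∩ Q), so 13 ∈ (R Δ P) Δ (R ∩ Q)
13 ∉ ((R Δ P) Δ (R ∩ Q))' since 13 ∈ ((R Δ P) Δ (R ∩ Q))
13 ∈ Q and 13 ∉ R, so 13 ∈ Q ∪ R
13 ∈ (Q ∪ R) and 13 ∈ P, so 13 ∈ (Q ∪ R) ∩ P
13 ∉ ((R Δ P) Δ (R ∩ Q))' and 13 ∈ ((Q ∪ R) ∩ P), so 13 ∉ ((R Δ P) Δ (R ∩ Q))' ∖ ((Q ∪ R) ∩ P)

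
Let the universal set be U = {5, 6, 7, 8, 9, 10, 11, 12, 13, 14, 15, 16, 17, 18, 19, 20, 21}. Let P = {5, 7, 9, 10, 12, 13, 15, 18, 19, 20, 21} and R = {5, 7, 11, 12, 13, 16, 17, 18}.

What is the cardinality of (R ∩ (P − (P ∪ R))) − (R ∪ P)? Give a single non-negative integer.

P ∪ R = {5, 7, 9, 10, 11, 12, 13, 15, 16, 17, 18, 19, 20, 21}
P − (P ∪ R) = {}
R ∩ (P − (P ∪ R)) = {}
R ∪ P = {5, 7, 9, 10, 11, 12, 13, 15, 16, 17, 18, 19, 20, 21}
(R ∩ (P − (P ∪ R))) − (R ∪ P) = {}
|(R ∩ (P − (P ∪ R))) − (R ∪ P)| = 0

0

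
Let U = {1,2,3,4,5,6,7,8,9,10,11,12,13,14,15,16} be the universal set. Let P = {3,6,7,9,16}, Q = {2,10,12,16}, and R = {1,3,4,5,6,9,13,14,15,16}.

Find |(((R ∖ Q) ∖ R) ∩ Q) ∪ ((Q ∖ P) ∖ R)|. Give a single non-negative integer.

R ∖ Q = {1,3,4,5,6,9,13,14,15}
(R ∖ Q) ∖ R = {}
((R ∖ Q) ∖ R) ∩ Q = {}
Q ∖ P = {2,10,12}
(Q ∖ P) ∖ R = {2,10,12}
(((R ∖ Q) ∖ R) ∩ Q) ∪ ((Q ∖ P) ∖ R) = {2,10,12}
|(((R ∖ Q) ∖ R) ∩ Q) ∪ ((Q ∖ P) ∖ R)| = 3

3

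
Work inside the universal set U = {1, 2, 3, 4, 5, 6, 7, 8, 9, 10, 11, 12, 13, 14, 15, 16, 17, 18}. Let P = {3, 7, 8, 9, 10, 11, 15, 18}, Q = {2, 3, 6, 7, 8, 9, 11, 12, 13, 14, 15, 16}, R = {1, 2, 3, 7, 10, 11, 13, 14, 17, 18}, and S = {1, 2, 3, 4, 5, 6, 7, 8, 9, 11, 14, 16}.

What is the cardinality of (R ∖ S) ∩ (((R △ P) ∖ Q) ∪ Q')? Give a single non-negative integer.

3

R ∖ S = {10, 13, 17, 18}
R △ P = {1, 2, 8, 9, 13, 14, 15, 17}
(R △ P) ∖ Q = {1, 17}
Q' = {1, 4, 5, 10, 17, 18}
((R △ P) ∖ Q) ∪ Q' = {1, 4, 5, 10, 17, 18}
(R ∖ S) ∩ (((R △ P) ∖ Q) ∪ Q') = {10, 17, 18}
|(R ∖ S) ∩ (((R △ P) ∖ Q) ∪ Q')| = 3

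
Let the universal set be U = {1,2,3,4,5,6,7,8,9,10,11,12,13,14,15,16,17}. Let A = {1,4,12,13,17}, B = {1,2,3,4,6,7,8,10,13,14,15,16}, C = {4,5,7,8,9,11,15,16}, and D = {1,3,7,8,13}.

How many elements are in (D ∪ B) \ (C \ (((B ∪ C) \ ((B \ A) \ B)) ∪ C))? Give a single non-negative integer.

D ∪ B = {1,2,3,4,6,7,8,10,13,14,15,16}
B ∪ C = {1,2,3,4,5,6,7,8,9,10,11,13,14,15,16}
B \ A = {2,3,6,7,8,10,14,15,16}
(B \ A) \ B = {}
(B ∪ C) \ ((B \ A) \ B) = {1,2,3,4,5,6,7,8,9,10,11,13,14,15,16}
((B ∪ C) \ ((B \ A) \ B)) ∪ C = {1,2,3,4,5,6,7,8,9,10,11,13,14,15,16}
C \ (((B ∪ C) \ ((B \ A) \ B)) ∪ C) = {}
(D ∪ B) \ (C \ (((B ∪ C) \ ((B \ A) \ B)) ∪ C)) = {1,2,3,4,6,7,8,10,13,14,15,16}
|(D ∪ B) \ (C \ (((B ∪ C) \ ((B \ A) \ B)) ∪ C))| = 12

12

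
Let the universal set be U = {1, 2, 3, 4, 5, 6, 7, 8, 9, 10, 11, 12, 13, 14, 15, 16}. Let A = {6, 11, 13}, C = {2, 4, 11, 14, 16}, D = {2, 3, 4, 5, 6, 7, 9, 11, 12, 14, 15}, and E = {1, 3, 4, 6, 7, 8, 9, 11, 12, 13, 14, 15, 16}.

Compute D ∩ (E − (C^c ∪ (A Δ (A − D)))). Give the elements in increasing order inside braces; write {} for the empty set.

C^c = {1, 3, 5, 6, 7, 8, 9, 10, 12, 13, 15}
A − D = {13}
A Δ (A − D) = {6, 11}
C^c ∪ (A Δ (A − D)) = {1, 3, 5, 6, 7, 8, 9, 10, 11, 12, 13, 15}
E − (C^c ∪ (A Δ (A − D))) = {4, 14, 16}
D ∩ (E − (C^c ∪ (A Δ (A − D)))) = {4, 14}

{4, 14}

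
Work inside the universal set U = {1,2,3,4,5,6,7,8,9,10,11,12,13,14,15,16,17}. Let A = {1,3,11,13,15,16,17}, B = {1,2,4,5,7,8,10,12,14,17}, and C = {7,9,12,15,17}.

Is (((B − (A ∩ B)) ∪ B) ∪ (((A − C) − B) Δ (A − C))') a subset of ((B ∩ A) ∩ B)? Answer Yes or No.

A ∩ B = {1,17}
B − (A ∩ B) = {2,4,5,7,8,10,12,14}
(B − (A ∩ B)) ∪ B = {1,2,4,5,7,8,10,12,14,17}
A − C = {1,3,11,13,16}
(A − C) − B = {3,11,13,16}
((A − C) − B) Δ (A − C) = {1}
(((A − C) − B) Δ (A − C))' = {2,3,4,5,6,7,8,9,10,11,12,13,14,15,16,17}
((B − (A ∩ B)) ∪ B) ∪ (((A − C) − B) Δ (A − C))' = {1,2,3,4,5,6,7,8,9,10,11,12,13,14,15,16,17}
B ∩ A = {1,17}
(B ∩ A) ∩ B = {1,17}
2 ∈ ((B − (A ∩ B)) ∪ B) ∪ (((A − C) − B) Δ (A − C))' but 2 ∉ (B ∩ A) ∩ B, so the inclusion fails.

No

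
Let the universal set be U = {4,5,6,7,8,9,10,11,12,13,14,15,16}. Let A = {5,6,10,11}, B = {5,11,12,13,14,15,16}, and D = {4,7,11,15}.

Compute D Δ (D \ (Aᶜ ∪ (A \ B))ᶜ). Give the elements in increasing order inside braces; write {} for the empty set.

{11}

Aᶜ = {4,7,8,9,12,13,14,15,16}
A \ B = {6,10}
Aᶜ ∪ (A \ B) = {4,6,7,8,9,10,12,13,14,15,16}
(Aᶜ ∪ (A \ B))ᶜ = {5,11}
D \ (Aᶜ ∪ (A \ B))ᶜ = {4,7,15}
D Δ (D \ (Aᶜ ∪ (A \ B))ᶜ) = {11}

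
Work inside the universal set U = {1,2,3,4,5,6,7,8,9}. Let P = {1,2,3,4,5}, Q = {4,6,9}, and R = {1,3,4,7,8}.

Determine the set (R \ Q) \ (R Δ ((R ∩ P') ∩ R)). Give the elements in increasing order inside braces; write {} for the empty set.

{7,8}

R \ Q = {1,3,7,8}
P' = {6,7,8,9}
R ∩ P' = {7,8}
(R ∩ P') ∩ R = {7,8}
R Δ ((R ∩ P') ∩ R) = {1,3,4}
(R \ Q) \ (R Δ ((R ∩ P') ∩ R)) = {7,8}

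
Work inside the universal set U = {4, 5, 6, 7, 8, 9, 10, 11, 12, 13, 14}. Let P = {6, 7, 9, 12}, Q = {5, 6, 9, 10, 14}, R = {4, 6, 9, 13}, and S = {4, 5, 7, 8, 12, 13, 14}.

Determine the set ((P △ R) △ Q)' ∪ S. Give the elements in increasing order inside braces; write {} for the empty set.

{4, 5, 7, 8, 11, 12, 13, 14}

P △ R = {4, 7, 12, 13}
(P △ R) △ Q = {4, 5, 6, 7, 9, 10, 12, 13, 14}
((P △ R) △ Q)' = {8, 11}
((P △ R) △ Q)' ∪ S = {4, 5, 7, 8, 11, 12, 13, 14}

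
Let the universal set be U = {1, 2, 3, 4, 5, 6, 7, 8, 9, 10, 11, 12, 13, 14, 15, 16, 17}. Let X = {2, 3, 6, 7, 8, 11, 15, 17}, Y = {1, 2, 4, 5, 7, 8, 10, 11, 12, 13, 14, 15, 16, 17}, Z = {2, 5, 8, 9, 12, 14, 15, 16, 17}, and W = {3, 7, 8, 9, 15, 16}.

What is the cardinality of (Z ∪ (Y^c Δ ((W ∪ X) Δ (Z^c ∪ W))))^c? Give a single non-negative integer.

2

Y^c = {3, 6, 9}
W ∪ X = {2, 3, 6, 7, 8, 9, 11, 15, 16, 17}
Z^c = {1, 3, 4, 6, 7, 10, 11, 13}
Z^c ∪ W = {1, 3, 4, 6, 7, 8, 9, 10, 11, 13, 15, 16}
(W ∪ X) Δ (Z^c ∪ W) = {1, 2, 4, 10, 13, 17}
Y^c Δ ((W ∪ X) Δ (Z^c ∪ W)) = {1, 2, 3, 4, 6, 9, 10, 13, 17}
Z ∪ (Y^c Δ ((W ∪ X) Δ (Z^c ∪ W))) = {1, 2, 3, 4, 5, 6, 8, 9, 10, 12, 13, 14, 15, 16, 17}
(Z ∪ (Y^c Δ ((W ∪ X) Δ (Z^c ∪ W))))^c = {7, 11}
|(Z ∪ (Y^c Δ ((W ∪ X) Δ (Z^c ∪ W))))^c| = 2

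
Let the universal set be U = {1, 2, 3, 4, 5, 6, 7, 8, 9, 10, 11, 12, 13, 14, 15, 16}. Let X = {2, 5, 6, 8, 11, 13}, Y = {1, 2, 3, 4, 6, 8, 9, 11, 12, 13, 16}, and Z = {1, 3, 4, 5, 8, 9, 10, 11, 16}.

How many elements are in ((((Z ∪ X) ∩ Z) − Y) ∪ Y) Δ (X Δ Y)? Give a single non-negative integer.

Z ∪ X = {1, 2, 3, 4, 5, 6, 8, 9, 10, 11, 13, 16}
(Z ∪ X) ∩ Z = {1, 3, 4, 5, 8, 9, 10, 11, 16}
((Z ∪ X) ∩ Z) − Y = {5, 10}
(((Z ∪ X) ∩ Z) − Y) ∪ Y = {1, 2, 3, 4, 5, 6, 8, 9, 10, 11, 12, 13, 16}
X Δ Y = {1, 3, 4, 5, 9, 12, 16}
((((Z ∪ X) ∩ Z) − Y) ∪ Y) Δ (X Δ Y) = {2, 6, 8, 10, 11, 13}
|((((Z ∪ X) ∩ Z) − Y) ∪ Y) Δ (X Δ Y)| = 6

6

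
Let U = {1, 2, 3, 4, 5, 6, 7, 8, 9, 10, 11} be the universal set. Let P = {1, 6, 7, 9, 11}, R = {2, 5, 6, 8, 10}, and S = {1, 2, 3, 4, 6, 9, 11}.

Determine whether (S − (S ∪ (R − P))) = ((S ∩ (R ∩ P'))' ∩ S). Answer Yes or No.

R − P = {2, 5, 8, 10}
S ∪ (R − P) = {1, 2, 3, 4, 5, 6, 8, 9, 10, 11}
S − (S ∪ (R − P)) = {}
P' = {2, 3, 4, 5, 8, 10}
R ∩ P' = {2, 5, 8, 10}
S ∩ (R ∩ P') = {2}
(S ∩ (R ∩ P'))' = {1, 3, 4, 5, 6, 7, 8, 9, 10, 11}
(S ∩ (R ∩ P'))' ∩ S = {1, 3, 4, 6, 9, 11}
1 ∈ (S ∩ (R ∩ P'))' ∩ S but 1 ∉ S − (S ∪ (R − P)), so they differ.

No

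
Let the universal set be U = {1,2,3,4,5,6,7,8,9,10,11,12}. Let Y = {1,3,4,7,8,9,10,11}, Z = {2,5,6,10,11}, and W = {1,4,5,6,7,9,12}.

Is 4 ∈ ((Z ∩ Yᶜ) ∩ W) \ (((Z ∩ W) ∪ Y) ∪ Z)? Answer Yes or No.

No

4 ∈ Y, so 4 ∉ Yᶜ
4 ∉ Z and 4 ∉ Yᶜ, so 4 ∉ Z ∩ Yᶜ
4 ∉ (Z ∩ Yᶜ) and 4 ∈ W, so 4 ∉ (Z ∩ Yᶜ) ∩ W
4 ∉ Z and 4 ∈ W, so 4 ∉ Z ∩ W
4 ∉ (Z ∩ W) and 4 ∈ Y, so 4 ∈ (Z ∩ W) ∪ Y
4 ∈ ((Z ∩ W) ∪ Y) and 4 ∉ Z, so 4 ∈ ((Z ∩ W) ∪ Y) ∪ Z
4 ∉ ((Z ∩ Yᶜ) ∩ W) and 4 ∈ (((Z ∩ W) ∪ Y) ∪ Z), so 4 ∉ ((Z ∩ Yᶜ) ∩ W) \ (((Z ∩ W) ∪ Y) ∪ Z)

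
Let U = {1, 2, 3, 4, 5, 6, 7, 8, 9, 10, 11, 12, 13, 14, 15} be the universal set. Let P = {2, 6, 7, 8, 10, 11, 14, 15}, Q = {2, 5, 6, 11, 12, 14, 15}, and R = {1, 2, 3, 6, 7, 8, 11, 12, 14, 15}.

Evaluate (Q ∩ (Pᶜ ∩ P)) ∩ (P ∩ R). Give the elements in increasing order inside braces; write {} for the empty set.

Pᶜ = {1, 3, 4, 5, 9, 12, 13}
Pᶜ ∩ P = {}
Q ∩ (Pᶜ ∩ P) = {}
P ∩ R = {2, 6, 7, 8, 11, 14, 15}
(Q ∩ (Pᶜ ∩ P)) ∩ (P ∩ R) = {}

{}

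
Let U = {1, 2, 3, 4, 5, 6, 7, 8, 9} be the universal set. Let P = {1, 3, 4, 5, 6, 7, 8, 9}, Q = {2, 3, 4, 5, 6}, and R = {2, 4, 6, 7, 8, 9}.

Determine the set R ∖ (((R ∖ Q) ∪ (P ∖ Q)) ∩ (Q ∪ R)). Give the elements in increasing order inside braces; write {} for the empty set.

R ∖ Q = {7, 8, 9}
P ∖ Q = {1, 7, 8, 9}
(R ∖ Q) ∪ (P ∖ Q) = {1, 7, 8, 9}
Q ∪ R = {2, 3, 4, 5, 6, 7, 8, 9}
((R ∖ Q) ∪ (P ∖ Q)) ∩ (Q ∪ R) = {7, 8, 9}
R ∖ (((R ∖ Q) ∪ (P ∖ Q)) ∩ (Q ∪ R)) = {2, 4, 6}

{2, 4, 6}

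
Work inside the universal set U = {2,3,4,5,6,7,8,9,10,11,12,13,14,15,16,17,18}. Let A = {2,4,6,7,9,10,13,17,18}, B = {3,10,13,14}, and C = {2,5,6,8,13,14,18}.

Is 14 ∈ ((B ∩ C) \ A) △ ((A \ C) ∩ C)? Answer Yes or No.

Yes

14 ∈ B and 14 ∈ C, so 14 ∈ B ∩ C
14 ∈ (B ∩ C) and 14 ∉ A, so 14 ∈ (B ∩ C) \ A
14 ∉ A and 14 ∈ C, so 14 ∉ A \ C
14 ∉ (A \ C) and 14 ∈ C, so 14 ∉ (A \ C) ∩ C
14 ∈ ((B ∩ C) \ A) and 14 ∉ ((A \ C) ∩ C), so 14 ∈ ((B ∩ C) \ A) △ ((A \ C) ∩ C)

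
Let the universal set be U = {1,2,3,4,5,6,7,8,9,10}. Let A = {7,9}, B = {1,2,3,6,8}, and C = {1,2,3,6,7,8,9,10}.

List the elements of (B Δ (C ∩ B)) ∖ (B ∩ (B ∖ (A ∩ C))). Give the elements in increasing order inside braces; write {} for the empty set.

C ∩ B = {1,2,3,6,8}
B Δ (C ∩ B) = {}
A ∩ C = {7,9}
B ∖ (A ∩ C) = {1,2,3,6,8}
B ∩ (B ∖ (A ∩ C)) = {1,2,3,6,8}
(B Δ (C ∩ B)) ∖ (B ∩ (B ∖ (A ∩ C))) = {}

{}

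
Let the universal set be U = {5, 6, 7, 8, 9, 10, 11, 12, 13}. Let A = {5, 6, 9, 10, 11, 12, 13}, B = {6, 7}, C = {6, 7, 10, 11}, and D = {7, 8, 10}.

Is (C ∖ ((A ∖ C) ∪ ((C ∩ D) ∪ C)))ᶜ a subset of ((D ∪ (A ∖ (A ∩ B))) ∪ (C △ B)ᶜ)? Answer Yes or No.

A ∖ C = {5, 9, 12, 13}
C ∩ D = {7, 10}
(C ∩ D) ∪ C = {6, 7, 10, 11}
(A ∖ C) ∪ ((C ∩ D) ∪ C) = {5, 6, 7, 9, 10, 11, 12, 13}
C ∖ ((A ∖ C) ∪ ((C ∩ D) ∪ C)) = {}
(C ∖ ((A ∖ C) ∪ ((C ∩ D) ∪ C)))ᶜ = {5, 6, 7, 8, 9, 10, 11, 12, 13}
A ∩ B = {6}
A ∖ (A ∩ B) = {5, 9, 10, 11, 12, 13}
D ∪ (A ∖ (A ∩ B)) = {5, 7, 8, 9, 10, 11, 12, 13}
C △ B = {10, 11}
(C △ B)ᶜ = {5, 6, 7, 8, 9, 12, 13}
(D ∪ (A ∖ (A ∩ B))) ∪ (C △ B)ᶜ = {5, 6, 7, 8, 9, 10, 11, 12, 13}
Every element of {5, 6, 7, 8, 9, 10, 11, 12, 13} is in {5, 6, 7, 8, 9, 10, 11, 12, 13}, so (C ∖ ((A ∖ C) ∪ ((C ∩ D) ∪ C)))ᶜ ⊆ (D ∪ (A ∖ (A ∩ B))) ∪ (C △ B)ᶜ.

Yes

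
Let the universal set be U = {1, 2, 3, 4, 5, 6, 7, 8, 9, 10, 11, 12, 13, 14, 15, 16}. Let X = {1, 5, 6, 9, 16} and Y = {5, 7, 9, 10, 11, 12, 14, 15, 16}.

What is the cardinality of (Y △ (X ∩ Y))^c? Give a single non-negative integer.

X ∩ Y = {5, 9, 16}
Y △ (X ∩ Y) = {7, 10, 11, 12, 14, 15}
(Y △ (X ∩ Y))^c = {1, 2, 3, 4, 5, 6, 8, 9, 13, 16}
|(Y △ (X ∩ Y))^c| = 10

10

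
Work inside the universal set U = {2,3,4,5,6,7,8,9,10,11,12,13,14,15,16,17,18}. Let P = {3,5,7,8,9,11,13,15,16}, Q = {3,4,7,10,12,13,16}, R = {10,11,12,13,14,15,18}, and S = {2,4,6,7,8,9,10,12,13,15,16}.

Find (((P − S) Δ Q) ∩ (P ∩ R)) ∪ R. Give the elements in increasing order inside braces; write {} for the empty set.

P − S = {3,5,11}
(P − S) Δ Q = {4,5,7,10,11,12,13,16}
P ∩ R = {11,13,15}
((P − S) Δ Q) ∩ (P ∩ R) = {11,13}
(((P − S) Δ Q) ∩ (P ∩ R)) ∪ R = {10,11,12,13,14,15,18}

{10,11,12,13,14,15,18}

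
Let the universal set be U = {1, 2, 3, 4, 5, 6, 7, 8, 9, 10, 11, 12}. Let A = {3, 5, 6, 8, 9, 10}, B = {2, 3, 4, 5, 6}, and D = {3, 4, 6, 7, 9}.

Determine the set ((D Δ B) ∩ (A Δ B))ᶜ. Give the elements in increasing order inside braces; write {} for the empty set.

{1, 3, 4, 5, 6, 7, 8, 10, 11, 12}

D Δ B = {2, 5, 7, 9}
A Δ B = {2, 4, 8, 9, 10}
(D Δ B) ∩ (A Δ B) = {2, 9}
((D Δ B) ∩ (A Δ B))ᶜ = {1, 3, 4, 5, 6, 7, 8, 10, 11, 12}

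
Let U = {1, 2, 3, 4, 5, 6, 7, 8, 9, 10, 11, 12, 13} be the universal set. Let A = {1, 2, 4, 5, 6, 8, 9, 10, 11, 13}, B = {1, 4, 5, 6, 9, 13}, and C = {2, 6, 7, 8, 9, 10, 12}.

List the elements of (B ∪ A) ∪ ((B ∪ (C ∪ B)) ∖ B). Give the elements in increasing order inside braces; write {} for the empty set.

B ∪ A = {1, 2, 4, 5, 6, 8, 9, 10, 11, 13}
C ∪ B = {1, 2, 4, 5, 6, 7, 8, 9, 10, 12, 13}
B ∪ (C ∪ B) = {1, 2, 4, 5, 6, 7, 8, 9, 10, 12, 13}
(B ∪ (C ∪ B)) ∖ B = {2, 7, 8, 10, 12}
(B ∪ A) ∪ ((B ∪ (C ∪ B)) ∖ B) = {1, 2, 4, 5, 6, 7, 8, 9, 10, 11, 12, 13}

{1, 2, 4, 5, 6, 7, 8, 9, 10, 11, 12, 13}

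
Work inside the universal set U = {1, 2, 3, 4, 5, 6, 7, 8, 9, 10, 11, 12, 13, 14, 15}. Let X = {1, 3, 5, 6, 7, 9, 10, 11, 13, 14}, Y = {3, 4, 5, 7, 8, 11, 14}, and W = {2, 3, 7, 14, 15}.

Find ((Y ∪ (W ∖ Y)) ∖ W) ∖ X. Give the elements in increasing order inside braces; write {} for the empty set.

{4, 8}

W ∖ Y = {2, 15}
Y ∪ (W ∖ Y) = {2, 3, 4, 5, 7, 8, 11, 14, 15}
(Y ∪ (W ∖ Y)) ∖ W = {4, 5, 8, 11}
((Y ∪ (W ∖ Y)) ∖ W) ∖ X = {4, 8}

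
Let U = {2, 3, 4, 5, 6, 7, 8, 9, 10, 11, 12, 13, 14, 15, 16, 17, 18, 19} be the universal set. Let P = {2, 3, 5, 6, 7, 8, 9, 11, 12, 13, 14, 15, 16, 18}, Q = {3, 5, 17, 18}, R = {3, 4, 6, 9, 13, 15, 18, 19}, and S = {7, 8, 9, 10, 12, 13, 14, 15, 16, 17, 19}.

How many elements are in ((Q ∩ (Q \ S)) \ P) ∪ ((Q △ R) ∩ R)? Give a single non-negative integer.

6

Q \ S = {3, 5, 18}
Q ∩ (Q \ S) = {3, 5, 18}
(Q ∩ (Q \ S)) \ P = {}
Q △ R = {4, 5, 6, 9, 13, 15, 17, 19}
(Q △ R) ∩ R = {4, 6, 9, 13, 15, 19}
((Q ∩ (Q \ S)) \ P) ∪ ((Q △ R) ∩ R) = {4, 6, 9, 13, 15, 19}
|((Q ∩ (Q \ S)) \ P) ∪ ((Q △ R) ∩ R)| = 6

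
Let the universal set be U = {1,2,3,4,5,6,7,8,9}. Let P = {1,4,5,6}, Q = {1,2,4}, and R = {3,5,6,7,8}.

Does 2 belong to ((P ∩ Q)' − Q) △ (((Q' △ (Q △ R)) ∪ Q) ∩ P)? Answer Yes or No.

No

2 ∉ P and 2 ∈ Q, so 2 ∉ P ∩ Q
2 ∈ (P ∩ Q)' since 2 ∉ (P ∩ Q)
2 ∈ (P ∩ Q)' and 2 ∈ Q, so 2 ∉ (P ∩ Q)' − Q
2 ∈ Q, so 2 ∉ Q'
2 ∈ Q and 2 ∉ R, so 2 ∈ Q △ R
2 ∉ Q' and 2 ∈ (Q △ R), so 2 ∈ Q' △ (Q △ R)
2 ∈ (Q' △ (Q △ R)) and 2 ∈ Q, so 2 ∈ (Q' △ (Q △ R)) ∪ Q
2 ∈ ((Q' △ (Q △ R)) ∪ Q) and 2 ∉ P, so 2 ∉ ((Q' △ (Q △ R)) ∪ Q) ∩ P
2 ∉ ((P ∩ Q)' − Q) and 2 ∉ (((Q' △ (Q △ R)) ∪ Q) ∩ P), so 2 ∉ ((P ∩ Q)' − Q) △ (((Q' △ (Q △ R)) ∪ Q) ∩ P)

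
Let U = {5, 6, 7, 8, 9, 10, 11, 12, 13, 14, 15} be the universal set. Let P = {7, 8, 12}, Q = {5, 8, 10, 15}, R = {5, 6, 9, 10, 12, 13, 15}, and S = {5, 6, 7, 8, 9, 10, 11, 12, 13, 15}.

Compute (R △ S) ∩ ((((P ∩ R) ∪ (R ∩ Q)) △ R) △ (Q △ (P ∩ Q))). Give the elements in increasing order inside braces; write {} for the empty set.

{}

R △ S = {7, 8, 11}
P ∩ R = {12}
R ∩ Q = {5, 10, 15}
(P ∩ R) ∪ (R ∩ Q) = {5, 10, 12, 15}
((P ∩ R) ∪ (R ∩ Q)) △ R = {6, 9, 13}
P ∩ Q = {8}
Q △ (P ∩ Q) = {5, 10, 15}
(((P ∩ R) ∪ (R ∩ Q)) △ R) △ (Q △ (P ∩ Q)) = {5, 6, 9, 10, 13, 15}
(R △ S) ∩ ((((P ∩ R) ∪ (R ∩ Q)) △ R) △ (Q △ (P ∩ Q))) = {}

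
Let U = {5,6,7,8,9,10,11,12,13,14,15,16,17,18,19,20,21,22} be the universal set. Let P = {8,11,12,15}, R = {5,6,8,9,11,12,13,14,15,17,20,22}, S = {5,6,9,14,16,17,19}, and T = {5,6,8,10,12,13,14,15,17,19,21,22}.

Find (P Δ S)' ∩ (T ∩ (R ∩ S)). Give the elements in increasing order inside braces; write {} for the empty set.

{}

P Δ S = {5,6,8,9,11,12,14,15,16,17,19}
(P Δ S)' = {7,10,13,18,20,21,22}
R ∩ S = {5,6,9,14,17}
T ∩ (R ∩ S) = {5,6,14,17}
(P Δ S)' ∩ (T ∩ (R ∩ S)) = {}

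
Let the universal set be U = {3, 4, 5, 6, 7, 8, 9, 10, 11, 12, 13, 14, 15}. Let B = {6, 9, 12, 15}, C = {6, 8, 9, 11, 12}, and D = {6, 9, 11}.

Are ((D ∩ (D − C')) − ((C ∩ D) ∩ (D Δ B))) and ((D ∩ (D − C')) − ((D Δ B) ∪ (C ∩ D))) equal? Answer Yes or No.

No

C' = {3, 4, 5, 7, 10, 13, 14, 15}
D − C' = {6, 9, 11}
D ∩ (D − C') = {6, 9, 11}
C ∩ D = {6, 9, 11}
D Δ B = {11, 12, 15}
(C ∩ D) ∩ (D Δ B) = {11}
(D ∩ (D − C')) − ((C ∩ D) ∩ (D Δ B)) = {6, 9}
(D Δ B) ∪ (C ∩ D) = {6, 9, 11, 12, 15}
(D ∩ (D − C')) − ((D Δ B) ∪ (C ∩ D)) = {}
6 ∈ (D ∩ (D − C')) − ((C ∩ D) ∩ (D Δ B)) but 6 ∉ (D ∩ (D − C')) − ((D Δ B) ∪ (C ∩ D)), so they differ.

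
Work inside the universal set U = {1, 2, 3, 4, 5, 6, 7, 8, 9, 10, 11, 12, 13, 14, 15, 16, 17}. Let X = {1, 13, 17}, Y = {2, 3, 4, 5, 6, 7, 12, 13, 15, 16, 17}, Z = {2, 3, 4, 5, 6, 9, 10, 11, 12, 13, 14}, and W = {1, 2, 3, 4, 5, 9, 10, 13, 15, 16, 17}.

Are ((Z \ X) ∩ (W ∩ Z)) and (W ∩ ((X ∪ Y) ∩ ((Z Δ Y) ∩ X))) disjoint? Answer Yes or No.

Yes

Z \ X = {2, 3, 4, 5, 6, 9, 10, 11, 12, 14}
W ∩ Z = {2, 3, 4, 5, 9, 10, 13}
(Z \ X) ∩ (W ∩ Z) = {2, 3, 4, 5, 9, 10}
X ∪ Y = {1, 2, 3, 4, 5, 6, 7, 12, 13, 15, 16, 17}
Z Δ Y = {7, 9, 10, 11, 14, 15, 16, 17}
(Z Δ Y) ∩ X = {17}
(X ∪ Y) ∩ ((Z Δ Y) ∩ X) = {17}
W ∩ ((X ∪ Y) ∩ ((Z Δ Y) ∩ X)) = {17}
{2, 3, 4, 5, 9, 10} and {17} share no elements.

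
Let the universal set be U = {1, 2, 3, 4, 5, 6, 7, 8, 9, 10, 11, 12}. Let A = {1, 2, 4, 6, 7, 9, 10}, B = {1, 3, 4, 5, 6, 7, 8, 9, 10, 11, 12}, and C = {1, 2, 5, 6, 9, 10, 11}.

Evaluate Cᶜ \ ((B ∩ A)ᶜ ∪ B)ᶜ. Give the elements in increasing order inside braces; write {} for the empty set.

Cᶜ = {3, 4, 7, 8, 12}
B ∩ A = {1, 4, 6, 7, 9, 10}
(B ∩ A)ᶜ = {2, 3, 5, 8, 11, 12}
(B ∩ A)ᶜ ∪ B = {1, 2, 3, 4, 5, 6, 7, 8, 9, 10, 11, 12}
((B ∩ A)ᶜ ∪ B)ᶜ = {}
Cᶜ \ ((B ∩ A)ᶜ ∪ B)ᶜ = {3, 4, 7, 8, 12}

{3, 4, 7, 8, 12}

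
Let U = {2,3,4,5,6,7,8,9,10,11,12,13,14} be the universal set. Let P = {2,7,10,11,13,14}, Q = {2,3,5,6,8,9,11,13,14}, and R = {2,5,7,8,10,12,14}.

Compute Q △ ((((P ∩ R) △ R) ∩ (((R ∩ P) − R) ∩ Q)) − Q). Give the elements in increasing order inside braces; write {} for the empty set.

{2,3,5,6,8,9,11,13,14}

P ∩ R = {2,7,10,14}
(P ∩ R) △ R = {5,8,12}
R ∩ P = {2,7,10,14}
(R ∩ P) − R = {}
((R ∩ P) − R) ∩ Q = {}
((P ∩ R) △ R) ∩ (((R ∩ P) − R) ∩ Q) = {}
(((P ∩ R) △ R) ∩ (((R ∩ P) − R) ∩ Q)) − Q = {}
Q △ ((((P ∩ R) △ R) ∩ (((R ∩ P) − R) ∩ Q)) − Q) = {2,3,5,6,8,9,11,13,14}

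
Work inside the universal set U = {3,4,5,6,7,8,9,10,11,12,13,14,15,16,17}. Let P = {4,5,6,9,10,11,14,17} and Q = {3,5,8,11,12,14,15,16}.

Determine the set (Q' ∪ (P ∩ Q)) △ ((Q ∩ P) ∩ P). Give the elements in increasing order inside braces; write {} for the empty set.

Q' = {4,6,7,9,10,13,17}
P ∩ Q = {5,11,14}
Q' ∪ (P ∩ Q) = {4,5,6,7,9,10,11,13,14,17}
Q ∩ P = {5,11,14}
(Q ∩ P) ∩ P = {5,11,14}
(Q' ∪ (P ∩ Q)) △ ((Q ∩ P) ∩ P) = {4,6,7,9,10,13,17}

{4,6,7,9,10,13,17}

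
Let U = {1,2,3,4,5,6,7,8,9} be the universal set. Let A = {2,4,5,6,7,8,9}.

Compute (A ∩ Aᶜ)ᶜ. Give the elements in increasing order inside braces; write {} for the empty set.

{1,2,3,4,5,6,7,8,9}

Aᶜ = {1,3}
A ∩ Aᶜ = {}
(A ∩ Aᶜ)ᶜ = {1,2,3,4,5,6,7,8,9}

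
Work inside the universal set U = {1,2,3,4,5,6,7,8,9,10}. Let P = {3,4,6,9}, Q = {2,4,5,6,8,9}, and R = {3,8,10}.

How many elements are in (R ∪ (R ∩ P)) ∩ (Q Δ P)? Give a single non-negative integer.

2

R ∩ P = {3}
R ∪ (R ∩ P) = {3,8,10}
Q Δ P = {2,3,5,8}
(R ∪ (R ∩ P)) ∩ (Q Δ P) = {3,8}
|(R ∪ (R ∩ P)) ∩ (Q Δ P)| = 2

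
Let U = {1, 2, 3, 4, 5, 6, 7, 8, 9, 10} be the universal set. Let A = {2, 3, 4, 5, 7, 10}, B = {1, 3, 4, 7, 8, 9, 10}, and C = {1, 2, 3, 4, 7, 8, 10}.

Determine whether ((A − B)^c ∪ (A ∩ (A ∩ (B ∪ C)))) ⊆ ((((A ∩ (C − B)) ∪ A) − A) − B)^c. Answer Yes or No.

Yes

A − B = {2, 5}
(A − B)^c = {1, 3, 4, 6, 7, 8, 9, 10}
B ∪ C = {1, 2, 3, 4, 7, 8, 9, 10}
A ∩ (B ∪ C) = {2, 3, 4, 7, 10}
A ∩ (A ∩ (B ∪ C)) = {2, 3, 4, 7, 10}
(A − B)^c ∪ (A ∩ (A ∩ (B ∪ C))) = {1, 2, 3, 4, 6, 7, 8, 9, 10}
C − B = {2}
A ∩ (C − B) = {2}
(A ∩ (C − B)) ∪ A = {2, 3, 4, 5, 7, 10}
((A ∩ (C − B)) ∪ A) − A = {}
(((A ∩ (C − B)) ∪ A) − A) − B = {}
((((A ∩ (C − B)) ∪ A) − A) − B)^c = {1, 2, 3, 4, 5, 6, 7, 8, 9, 10}
Every element of {1, 2, 3, 4, 6, 7, 8, 9, 10} is in {1, 2, 3, 4, 5, 6, 7, 8, 9, 10}, so (A − B)^c ∪ (A ∩ (A ∩ (B ∪ C))) ⊆ ((((A ∩ (C − B)) ∪ A) − A) − B)^c.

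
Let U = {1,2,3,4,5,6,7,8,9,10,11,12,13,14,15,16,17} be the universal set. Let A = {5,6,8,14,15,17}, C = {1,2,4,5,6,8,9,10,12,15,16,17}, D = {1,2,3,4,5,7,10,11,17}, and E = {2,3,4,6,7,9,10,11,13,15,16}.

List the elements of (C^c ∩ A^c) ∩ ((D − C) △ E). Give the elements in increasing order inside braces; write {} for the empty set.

C^c = {3,7,11,13,14}
A^c = {1,2,3,4,7,9,10,11,12,13,16}
C^c ∩ A^c = {3,7,11,13}
D − C = {3,7,11}
(D − C) △ E = {2,4,6,9,10,13,15,16}
(C^c ∩ A^c) ∩ ((D − C) △ E) = {13}

{13}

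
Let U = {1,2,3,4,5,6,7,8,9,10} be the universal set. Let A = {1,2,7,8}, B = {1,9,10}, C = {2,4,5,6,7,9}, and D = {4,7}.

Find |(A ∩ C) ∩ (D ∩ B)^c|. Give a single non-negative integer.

2

A ∩ C = {2,7}
D ∩ B = {}
(D ∩ B)^c = {1,2,3,4,5,6,7,8,9,10}
(A ∩ C) ∩ (D ∩ B)^c = {2,7}
|(A ∩ C) ∩ (D ∩ B)^c| = 2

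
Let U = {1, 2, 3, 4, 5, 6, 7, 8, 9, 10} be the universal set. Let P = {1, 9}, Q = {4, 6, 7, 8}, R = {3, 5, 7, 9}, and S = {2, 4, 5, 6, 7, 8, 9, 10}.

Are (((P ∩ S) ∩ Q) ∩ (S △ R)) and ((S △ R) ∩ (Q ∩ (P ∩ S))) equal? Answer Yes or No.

P ∩ S = {9}
(P ∩ S) ∩ Q = {}
S △ R = {2, 3, 4, 6, 8, 10}
((P ∩ S) ∩ Q) ∩ (S △ R) = {}
Q ∩ (P ∩ S) = {}
(S △ R) ∩ (Q ∩ (P ∩ S)) = {}
Both equal {}, so ((P ∩ S) ∩ Q) ∩ (S △ R) = (S △ R) ∩ (Q ∩ (P ∩ S)).

Yes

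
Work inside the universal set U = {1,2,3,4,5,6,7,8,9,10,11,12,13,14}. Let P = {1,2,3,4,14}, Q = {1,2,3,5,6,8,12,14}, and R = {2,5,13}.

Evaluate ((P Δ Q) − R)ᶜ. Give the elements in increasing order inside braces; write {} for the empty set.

{1,2,3,5,7,9,10,11,13,14}

P Δ Q = {4,5,6,8,12}
(P Δ Q) − R = {4,6,8,12}
((P Δ Q) − R)ᶜ = {1,2,3,5,7,9,10,11,13,14}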